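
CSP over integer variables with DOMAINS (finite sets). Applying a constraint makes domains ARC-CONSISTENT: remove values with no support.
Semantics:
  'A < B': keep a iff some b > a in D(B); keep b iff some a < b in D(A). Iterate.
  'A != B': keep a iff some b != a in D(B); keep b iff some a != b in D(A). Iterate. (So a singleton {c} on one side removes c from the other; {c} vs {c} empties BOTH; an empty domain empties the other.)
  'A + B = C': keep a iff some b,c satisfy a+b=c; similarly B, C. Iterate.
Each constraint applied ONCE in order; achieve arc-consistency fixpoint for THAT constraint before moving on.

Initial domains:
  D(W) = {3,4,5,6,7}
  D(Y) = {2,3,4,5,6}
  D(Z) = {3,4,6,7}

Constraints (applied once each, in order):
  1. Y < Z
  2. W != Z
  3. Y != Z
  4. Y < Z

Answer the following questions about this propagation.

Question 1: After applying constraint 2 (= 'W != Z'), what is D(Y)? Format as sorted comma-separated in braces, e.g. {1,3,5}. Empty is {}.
Answer: {2,3,4,5,6}

Derivation:
Constraint 1 (Y < Z) on D(Y)={2,3,4,5,6} D(Z)={3,4,6,7}: no change
Constraint 2 (W != Z) on D(W)={3,4,5,6,7} D(Z)={3,4,6,7}: no change
So after constraint 2: D(Y) = {2,3,4,5,6}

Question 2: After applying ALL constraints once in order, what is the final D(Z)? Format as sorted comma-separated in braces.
Answer: {3,4,6,7}

Derivation:
Constraint 1 (Y < Z) on D(Y)={2,3,4,5,6} D(Z)={3,4,6,7}: no change
Constraint 2 (W != Z) on D(W)={3,4,5,6,7} D(Z)={3,4,6,7}: no change
Constraint 3 (Y != Z) on D(Y)={2,3,4,5,6} D(Z)={3,4,6,7}: no change
Constraint 4 (Y < Z) on D(Y)={2,3,4,5,6} D(Z)={3,4,6,7}: no change
So after all 4 constraints: D(Z) = {3,4,6,7}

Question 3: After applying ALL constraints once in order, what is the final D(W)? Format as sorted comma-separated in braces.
Answer: {3,4,5,6,7}

Derivation:
Constraint 1 (Y < Z) on D(Y)={2,3,4,5,6} D(Z)={3,4,6,7}: no change
Constraint 2 (W != Z) on D(W)={3,4,5,6,7} D(Z)={3,4,6,7}: no change
Constraint 3 (Y != Z) on D(Y)={2,3,4,5,6} D(Z)={3,4,6,7}: no change
Constraint 4 (Y < Z) on D(Y)={2,3,4,5,6} D(Z)={3,4,6,7}: no change
So after all 4 constraints: D(W) = {3,4,5,6,7}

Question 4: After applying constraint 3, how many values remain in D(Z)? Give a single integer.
Constraint 1 (Y < Z) on D(Y)={2,3,4,5,6} D(Z)={3,4,6,7}: no change
Constraint 2 (W != Z) on D(W)={3,4,5,6,7} D(Z)={3,4,6,7}: no change
Constraint 3 (Y != Z) on D(Y)={2,3,4,5,6} D(Z)={3,4,6,7}: no change
So after constraint 3: D(Z)={3,4,6,7}, size = 4

Answer: 4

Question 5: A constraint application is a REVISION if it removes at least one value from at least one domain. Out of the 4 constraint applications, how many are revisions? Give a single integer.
Constraint 1 (Y < Z) on D(Y)={2,3,4,5,6} D(Z)={3,4,6,7}: no change => not a revision
Constraint 2 (W != Z) on D(W)={3,4,5,6,7} D(Z)={3,4,6,7}: no change => not a revision
Constraint 3 (Y != Z) on D(Y)={2,3,4,5,6} D(Z)={3,4,6,7}: no change => not a revision
Constraint 4 (Y < Z) on D(Y)={2,3,4,5,6} D(Z)={3,4,6,7}: no change => not a revision
Total revisions = 0

Answer: 0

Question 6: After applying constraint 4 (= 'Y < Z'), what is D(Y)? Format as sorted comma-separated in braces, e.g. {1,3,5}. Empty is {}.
Answer: {2,3,4,5,6}

Derivation:
Constraint 1 (Y < Z) on D(Y)={2,3,4,5,6} D(Z)={3,4,6,7}: no change
Constraint 2 (W != Z) on D(W)={3,4,5,6,7} D(Z)={3,4,6,7}: no change
Constraint 3 (Y != Z) on D(Y)={2,3,4,5,6} D(Z)={3,4,6,7}: no change
Constraint 4 (Y < Z) on D(Y)={2,3,4,5,6} D(Z)={3,4,6,7}: no change
So after constraint 4: D(Y) = {2,3,4,5,6}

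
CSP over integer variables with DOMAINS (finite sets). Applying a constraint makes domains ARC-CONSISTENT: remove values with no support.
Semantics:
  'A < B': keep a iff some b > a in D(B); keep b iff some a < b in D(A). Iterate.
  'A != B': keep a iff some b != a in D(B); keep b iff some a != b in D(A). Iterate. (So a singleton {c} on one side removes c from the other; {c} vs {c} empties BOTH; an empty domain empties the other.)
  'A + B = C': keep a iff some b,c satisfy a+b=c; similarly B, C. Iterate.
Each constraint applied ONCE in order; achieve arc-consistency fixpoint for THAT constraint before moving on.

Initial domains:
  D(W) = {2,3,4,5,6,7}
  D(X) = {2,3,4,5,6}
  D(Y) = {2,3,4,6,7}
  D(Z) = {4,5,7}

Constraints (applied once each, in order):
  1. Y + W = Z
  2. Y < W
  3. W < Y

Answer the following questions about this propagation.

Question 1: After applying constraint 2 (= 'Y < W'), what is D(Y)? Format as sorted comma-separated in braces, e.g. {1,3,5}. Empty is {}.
Constraint 1 (Y + W = Z) on D(Y)={2,3,4,6,7} D(W)={2,3,4,5,6,7} D(Z)={4,5,7}: Y {2,3,4,6,7}->{2,3,4}; W {2,3,4,5,6,7}->{2,3,4,5}
Constraint 2 (Y < W) on D(Y)={2,3,4} D(W)={2,3,4,5}: W {2,3,4,5}->{3,4,5}
So after constraint 2: D(Y) = {2,3,4}

Answer: {2,3,4}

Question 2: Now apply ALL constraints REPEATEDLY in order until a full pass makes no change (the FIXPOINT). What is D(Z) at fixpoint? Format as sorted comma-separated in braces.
Answer: {}

Derivation:
pass 0 (initial): D(Z)={4,5,7}
pass 1: W {2,3,4,5,6,7}->{3}; Y {2,3,4,6,7}->{4}
pass 2: W {3}->{}; Y {4}->{}; Z {4,5,7}->{7}
pass 3: Z {7}->{}
pass 4: no change
Fixpoint after 4 passes: D(Z) = {}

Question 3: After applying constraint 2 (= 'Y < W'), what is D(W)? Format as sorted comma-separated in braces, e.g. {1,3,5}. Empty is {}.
Constraint 1 (Y + W = Z) on D(Y)={2,3,4,6,7} D(W)={2,3,4,5,6,7} D(Z)={4,5,7}: Y {2,3,4,6,7}->{2,3,4}; W {2,3,4,5,6,7}->{2,3,4,5}
Constraint 2 (Y < W) on D(Y)={2,3,4} D(W)={2,3,4,5}: W {2,3,4,5}->{3,4,5}
So after constraint 2: D(W) = {3,4,5}

Answer: {3,4,5}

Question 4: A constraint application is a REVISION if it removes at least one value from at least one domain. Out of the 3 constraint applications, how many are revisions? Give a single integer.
Answer: 3

Derivation:
Constraint 1 (Y + W = Z) on D(Y)={2,3,4,6,7} D(W)={2,3,4,5,6,7} D(Z)={4,5,7}: Y {2,3,4,6,7}->{2,3,4}; W {2,3,4,5,6,7}->{2,3,4,5} => REVISION
Constraint 2 (Y < W) on D(Y)={2,3,4} D(W)={2,3,4,5}: W {2,3,4,5}->{3,4,5} => REVISION
Constraint 3 (W < Y) on D(W)={3,4,5} D(Y)={2,3,4}: W {3,4,5}->{3}; Y {2,3,4}->{4} => REVISION
Total revisions = 3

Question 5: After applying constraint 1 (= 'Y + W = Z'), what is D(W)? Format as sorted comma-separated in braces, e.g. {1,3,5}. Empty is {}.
Constraint 1 (Y + W = Z) on D(Y)={2,3,4,6,7} D(W)={2,3,4,5,6,7} D(Z)={4,5,7}: Y {2,3,4,6,7}->{2,3,4}; W {2,3,4,5,6,7}->{2,3,4,5}
So after constraint 1: D(W) = {2,3,4,5}

Answer: {2,3,4,5}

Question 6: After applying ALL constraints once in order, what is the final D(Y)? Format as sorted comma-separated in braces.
Answer: {4}

Derivation:
Constraint 1 (Y + W = Z) on D(Y)={2,3,4,6,7} D(W)={2,3,4,5,6,7} D(Z)={4,5,7}: Y {2,3,4,6,7}->{2,3,4}; W {2,3,4,5,6,7}->{2,3,4,5}
Constraint 2 (Y < W) on D(Y)={2,3,4} D(W)={2,3,4,5}: W {2,3,4,5}->{3,4,5}
Constraint 3 (W < Y) on D(W)={3,4,5} D(Y)={2,3,4}: W {3,4,5}->{3}; Y {2,3,4}->{4}
So after all 3 constraints: D(Y) = {4}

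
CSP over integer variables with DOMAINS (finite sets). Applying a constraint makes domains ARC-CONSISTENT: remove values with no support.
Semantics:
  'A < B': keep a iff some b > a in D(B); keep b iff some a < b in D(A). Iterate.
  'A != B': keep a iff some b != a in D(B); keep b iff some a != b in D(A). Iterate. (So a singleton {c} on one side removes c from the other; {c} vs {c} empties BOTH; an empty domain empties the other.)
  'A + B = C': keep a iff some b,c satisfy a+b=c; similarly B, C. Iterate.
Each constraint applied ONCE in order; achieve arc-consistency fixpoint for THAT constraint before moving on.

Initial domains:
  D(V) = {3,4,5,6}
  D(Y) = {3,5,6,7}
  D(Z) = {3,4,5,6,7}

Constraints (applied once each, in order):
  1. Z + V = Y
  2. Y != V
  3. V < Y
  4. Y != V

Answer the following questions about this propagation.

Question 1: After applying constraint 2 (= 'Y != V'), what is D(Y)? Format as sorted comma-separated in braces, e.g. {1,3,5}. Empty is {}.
Answer: {6,7}

Derivation:
Constraint 1 (Z + V = Y) on D(Z)={3,4,5,6,7} D(V)={3,4,5,6} D(Y)={3,5,6,7}: Z {3,4,5,6,7}->{3,4}; V {3,4,5,6}->{3,4}; Y {3,5,6,7}->{6,7}
Constraint 2 (Y != V) on D(Y)={6,7} D(V)={3,4}: no change
So after constraint 2: D(Y) = {6,7}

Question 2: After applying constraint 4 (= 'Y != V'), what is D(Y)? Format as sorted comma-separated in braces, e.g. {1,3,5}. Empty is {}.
Answer: {6,7}

Derivation:
Constraint 1 (Z + V = Y) on D(Z)={3,4,5,6,7} D(V)={3,4,5,6} D(Y)={3,5,6,7}: Z {3,4,5,6,7}->{3,4}; V {3,4,5,6}->{3,4}; Y {3,5,6,7}->{6,7}
Constraint 2 (Y != V) on D(Y)={6,7} D(V)={3,4}: no change
Constraint 3 (V < Y) on D(V)={3,4} D(Y)={6,7}: no change
Constraint 4 (Y != V) on D(Y)={6,7} D(V)={3,4}: no change
So after constraint 4: D(Y) = {6,7}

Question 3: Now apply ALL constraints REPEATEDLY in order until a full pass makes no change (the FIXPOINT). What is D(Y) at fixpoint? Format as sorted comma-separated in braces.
Answer: {6,7}

Derivation:
pass 0 (initial): D(Y)={3,5,6,7}
pass 1: V {3,4,5,6}->{3,4}; Y {3,5,6,7}->{6,7}; Z {3,4,5,6,7}->{3,4}
pass 2: no change
Fixpoint after 2 passes: D(Y) = {6,7}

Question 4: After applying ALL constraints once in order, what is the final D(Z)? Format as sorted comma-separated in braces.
Constraint 1 (Z + V = Y) on D(Z)={3,4,5,6,7} D(V)={3,4,5,6} D(Y)={3,5,6,7}: Z {3,4,5,6,7}->{3,4}; V {3,4,5,6}->{3,4}; Y {3,5,6,7}->{6,7}
Constraint 2 (Y != V) on D(Y)={6,7} D(V)={3,4}: no change
Constraint 3 (V < Y) on D(V)={3,4} D(Y)={6,7}: no change
Constraint 4 (Y != V) on D(Y)={6,7} D(V)={3,4}: no change
So after all 4 constraints: D(Z) = {3,4}

Answer: {3,4}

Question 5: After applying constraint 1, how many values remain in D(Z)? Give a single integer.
Constraint 1 (Z + V = Y) on D(Z)={3,4,5,6,7} D(V)={3,4,5,6} D(Y)={3,5,6,7}: Z {3,4,5,6,7}->{3,4}; V {3,4,5,6}->{3,4}; Y {3,5,6,7}->{6,7}
So after constraint 1: D(Z)={3,4}, size = 2

Answer: 2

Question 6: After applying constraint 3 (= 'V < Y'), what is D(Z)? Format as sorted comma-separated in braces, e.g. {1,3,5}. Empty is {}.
Answer: {3,4}

Derivation:
Constraint 1 (Z + V = Y) on D(Z)={3,4,5,6,7} D(V)={3,4,5,6} D(Y)={3,5,6,7}: Z {3,4,5,6,7}->{3,4}; V {3,4,5,6}->{3,4}; Y {3,5,6,7}->{6,7}
Constraint 2 (Y != V) on D(Y)={6,7} D(V)={3,4}: no change
Constraint 3 (V < Y) on D(V)={3,4} D(Y)={6,7}: no change
So after constraint 3: D(Z) = {3,4}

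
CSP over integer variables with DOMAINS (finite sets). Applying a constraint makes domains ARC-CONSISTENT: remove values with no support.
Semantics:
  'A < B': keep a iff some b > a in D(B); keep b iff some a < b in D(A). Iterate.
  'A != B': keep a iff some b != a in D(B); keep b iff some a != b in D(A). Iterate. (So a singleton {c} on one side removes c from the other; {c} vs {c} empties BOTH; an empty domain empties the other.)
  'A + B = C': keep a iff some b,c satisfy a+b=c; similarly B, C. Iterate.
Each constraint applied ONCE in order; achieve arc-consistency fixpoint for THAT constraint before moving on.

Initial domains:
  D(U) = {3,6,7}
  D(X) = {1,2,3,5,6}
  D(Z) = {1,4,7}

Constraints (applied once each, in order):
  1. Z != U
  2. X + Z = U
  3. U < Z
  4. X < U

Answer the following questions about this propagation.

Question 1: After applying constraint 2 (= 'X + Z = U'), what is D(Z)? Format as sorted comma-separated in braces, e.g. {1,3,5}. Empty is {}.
Answer: {1,4}

Derivation:
Constraint 1 (Z != U) on D(Z)={1,4,7} D(U)={3,6,7}: no change
Constraint 2 (X + Z = U) on D(X)={1,2,3,5,6} D(Z)={1,4,7} D(U)={3,6,7}: X {1,2,3,5,6}->{2,3,5,6}; Z {1,4,7}->{1,4}
So after constraint 2: D(Z) = {1,4}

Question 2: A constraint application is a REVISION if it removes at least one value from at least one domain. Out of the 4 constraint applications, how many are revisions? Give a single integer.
Constraint 1 (Z != U) on D(Z)={1,4,7} D(U)={3,6,7}: no change => not a revision
Constraint 2 (X + Z = U) on D(X)={1,2,3,5,6} D(Z)={1,4,7} D(U)={3,6,7}: X {1,2,3,5,6}->{2,3,5,6}; Z {1,4,7}->{1,4} => REVISION
Constraint 3 (U < Z) on D(U)={3,6,7} D(Z)={1,4}: U {3,6,7}->{3}; Z {1,4}->{4} => REVISION
Constraint 4 (X < U) on D(X)={2,3,5,6} D(U)={3}: X {2,3,5,6}->{2} => REVISION
Total revisions = 3

Answer: 3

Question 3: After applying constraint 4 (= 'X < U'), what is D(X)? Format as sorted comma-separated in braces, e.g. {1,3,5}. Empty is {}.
Constraint 1 (Z != U) on D(Z)={1,4,7} D(U)={3,6,7}: no change
Constraint 2 (X + Z = U) on D(X)={1,2,3,5,6} D(Z)={1,4,7} D(U)={3,6,7}: X {1,2,3,5,6}->{2,3,5,6}; Z {1,4,7}->{1,4}
Constraint 3 (U < Z) on D(U)={3,6,7} D(Z)={1,4}: U {3,6,7}->{3}; Z {1,4}->{4}
Constraint 4 (X < U) on D(X)={2,3,5,6} D(U)={3}: X {2,3,5,6}->{2}
So after constraint 4: D(X) = {2}

Answer: {2}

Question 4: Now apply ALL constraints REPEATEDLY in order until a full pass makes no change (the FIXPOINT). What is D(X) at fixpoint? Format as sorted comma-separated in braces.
Answer: {}

Derivation:
pass 0 (initial): D(X)={1,2,3,5,6}
pass 1: U {3,6,7}->{3}; X {1,2,3,5,6}->{2}; Z {1,4,7}->{4}
pass 2: U {3}->{}; X {2}->{}; Z {4}->{}
pass 3: no change
Fixpoint after 3 passes: D(X) = {}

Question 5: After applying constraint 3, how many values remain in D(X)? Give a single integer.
Answer: 4

Derivation:
Constraint 1 (Z != U) on D(Z)={1,4,7} D(U)={3,6,7}: no change
Constraint 2 (X + Z = U) on D(X)={1,2,3,5,6} D(Z)={1,4,7} D(U)={3,6,7}: X {1,2,3,5,6}->{2,3,5,6}; Z {1,4,7}->{1,4}
Constraint 3 (U < Z) on D(U)={3,6,7} D(Z)={1,4}: U {3,6,7}->{3}; Z {1,4}->{4}
So after constraint 3: D(X)={2,3,5,6}, size = 4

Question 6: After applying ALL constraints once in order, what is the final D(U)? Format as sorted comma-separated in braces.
Constraint 1 (Z != U) on D(Z)={1,4,7} D(U)={3,6,7}: no change
Constraint 2 (X + Z = U) on D(X)={1,2,3,5,6} D(Z)={1,4,7} D(U)={3,6,7}: X {1,2,3,5,6}->{2,3,5,6}; Z {1,4,7}->{1,4}
Constraint 3 (U < Z) on D(U)={3,6,7} D(Z)={1,4}: U {3,6,7}->{3}; Z {1,4}->{4}
Constraint 4 (X < U) on D(X)={2,3,5,6} D(U)={3}: X {2,3,5,6}->{2}
So after all 4 constraints: D(U) = {3}

Answer: {3}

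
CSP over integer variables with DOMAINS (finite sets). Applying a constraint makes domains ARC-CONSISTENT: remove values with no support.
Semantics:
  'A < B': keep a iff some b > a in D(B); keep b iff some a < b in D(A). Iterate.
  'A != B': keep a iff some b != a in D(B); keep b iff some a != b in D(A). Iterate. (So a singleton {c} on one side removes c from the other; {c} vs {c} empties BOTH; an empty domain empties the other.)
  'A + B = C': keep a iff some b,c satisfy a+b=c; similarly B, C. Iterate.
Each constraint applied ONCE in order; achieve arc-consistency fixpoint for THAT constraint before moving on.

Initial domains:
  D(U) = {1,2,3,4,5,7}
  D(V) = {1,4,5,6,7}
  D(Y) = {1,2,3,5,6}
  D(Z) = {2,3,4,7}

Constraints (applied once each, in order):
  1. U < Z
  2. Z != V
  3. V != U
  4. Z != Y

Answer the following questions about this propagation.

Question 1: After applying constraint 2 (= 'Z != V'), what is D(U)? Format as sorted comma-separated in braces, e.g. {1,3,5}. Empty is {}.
Answer: {1,2,3,4,5}

Derivation:
Constraint 1 (U < Z) on D(U)={1,2,3,4,5,7} D(Z)={2,3,4,7}: U {1,2,3,4,5,7}->{1,2,3,4,5}
Constraint 2 (Z != V) on D(Z)={2,3,4,7} D(V)={1,4,5,6,7}: no change
So after constraint 2: D(U) = {1,2,3,4,5}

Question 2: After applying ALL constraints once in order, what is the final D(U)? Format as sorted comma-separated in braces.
Answer: {1,2,3,4,5}

Derivation:
Constraint 1 (U < Z) on D(U)={1,2,3,4,5,7} D(Z)={2,3,4,7}: U {1,2,3,4,5,7}->{1,2,3,4,5}
Constraint 2 (Z != V) on D(Z)={2,3,4,7} D(V)={1,4,5,6,7}: no change
Constraint 3 (V != U) on D(V)={1,4,5,6,7} D(U)={1,2,3,4,5}: no change
Constraint 4 (Z != Y) on D(Z)={2,3,4,7} D(Y)={1,2,3,5,6}: no change
So after all 4 constraints: D(U) = {1,2,3,4,5}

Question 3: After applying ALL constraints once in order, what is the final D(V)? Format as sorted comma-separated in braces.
Answer: {1,4,5,6,7}

Derivation:
Constraint 1 (U < Z) on D(U)={1,2,3,4,5,7} D(Z)={2,3,4,7}: U {1,2,3,4,5,7}->{1,2,3,4,5}
Constraint 2 (Z != V) on D(Z)={2,3,4,7} D(V)={1,4,5,6,7}: no change
Constraint 3 (V != U) on D(V)={1,4,5,6,7} D(U)={1,2,3,4,5}: no change
Constraint 4 (Z != Y) on D(Z)={2,3,4,7} D(Y)={1,2,3,5,6}: no change
So after all 4 constraints: D(V) = {1,4,5,6,7}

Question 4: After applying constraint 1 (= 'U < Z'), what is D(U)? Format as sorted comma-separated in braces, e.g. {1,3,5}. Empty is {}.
Constraint 1 (U < Z) on D(U)={1,2,3,4,5,7} D(Z)={2,3,4,7}: U {1,2,3,4,5,7}->{1,2,3,4,5}
So after constraint 1: D(U) = {1,2,3,4,5}

Answer: {1,2,3,4,5}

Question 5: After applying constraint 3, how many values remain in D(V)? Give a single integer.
Constraint 1 (U < Z) on D(U)={1,2,3,4,5,7} D(Z)={2,3,4,7}: U {1,2,3,4,5,7}->{1,2,3,4,5}
Constraint 2 (Z != V) on D(Z)={2,3,4,7} D(V)={1,4,5,6,7}: no change
Constraint 3 (V != U) on D(V)={1,4,5,6,7} D(U)={1,2,3,4,5}: no change
So after constraint 3: D(V)={1,4,5,6,7}, size = 5

Answer: 5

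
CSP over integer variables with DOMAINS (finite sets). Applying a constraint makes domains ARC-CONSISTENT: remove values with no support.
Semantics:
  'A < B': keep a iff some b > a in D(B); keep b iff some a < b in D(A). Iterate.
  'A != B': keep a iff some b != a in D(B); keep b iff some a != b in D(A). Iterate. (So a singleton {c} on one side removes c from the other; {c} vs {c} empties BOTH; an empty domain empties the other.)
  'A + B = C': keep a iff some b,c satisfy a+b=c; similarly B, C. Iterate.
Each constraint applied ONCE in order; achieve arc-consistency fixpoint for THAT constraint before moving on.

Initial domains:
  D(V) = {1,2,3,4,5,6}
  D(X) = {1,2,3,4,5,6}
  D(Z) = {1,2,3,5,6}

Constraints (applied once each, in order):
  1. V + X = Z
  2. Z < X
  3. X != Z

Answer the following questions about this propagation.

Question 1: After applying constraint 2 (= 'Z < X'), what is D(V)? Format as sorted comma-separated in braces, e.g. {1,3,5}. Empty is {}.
Answer: {1,2,3,4,5}

Derivation:
Constraint 1 (V + X = Z) on D(V)={1,2,3,4,5,6} D(X)={1,2,3,4,5,6} D(Z)={1,2,3,5,6}: V {1,2,3,4,5,6}->{1,2,3,4,5}; X {1,2,3,4,5,6}->{1,2,3,4,5}; Z {1,2,3,5,6}->{2,3,5,6}
Constraint 2 (Z < X) on D(Z)={2,3,5,6} D(X)={1,2,3,4,5}: Z {2,3,5,6}->{2,3}; X {1,2,3,4,5}->{3,4,5}
So after constraint 2: D(V) = {1,2,3,4,5}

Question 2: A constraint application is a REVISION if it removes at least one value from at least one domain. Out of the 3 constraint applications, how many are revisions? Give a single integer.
Constraint 1 (V + X = Z) on D(V)={1,2,3,4,5,6} D(X)={1,2,3,4,5,6} D(Z)={1,2,3,5,6}: V {1,2,3,4,5,6}->{1,2,3,4,5}; X {1,2,3,4,5,6}->{1,2,3,4,5}; Z {1,2,3,5,6}->{2,3,5,6} => REVISION
Constraint 2 (Z < X) on D(Z)={2,3,5,6} D(X)={1,2,3,4,5}: Z {2,3,5,6}->{2,3}; X {1,2,3,4,5}->{3,4,5} => REVISION
Constraint 3 (X != Z) on D(X)={3,4,5} D(Z)={2,3}: no change => not a revision
Total revisions = 2

Answer: 2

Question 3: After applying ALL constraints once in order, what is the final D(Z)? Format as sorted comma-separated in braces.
Constraint 1 (V + X = Z) on D(V)={1,2,3,4,5,6} D(X)={1,2,3,4,5,6} D(Z)={1,2,3,5,6}: V {1,2,3,4,5,6}->{1,2,3,4,5}; X {1,2,3,4,5,6}->{1,2,3,4,5}; Z {1,2,3,5,6}->{2,3,5,6}
Constraint 2 (Z < X) on D(Z)={2,3,5,6} D(X)={1,2,3,4,5}: Z {2,3,5,6}->{2,3}; X {1,2,3,4,5}->{3,4,5}
Constraint 3 (X != Z) on D(X)={3,4,5} D(Z)={2,3}: no change
So after all 3 constraints: D(Z) = {2,3}

Answer: {2,3}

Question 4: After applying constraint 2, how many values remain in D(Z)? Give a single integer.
Answer: 2

Derivation:
Constraint 1 (V + X = Z) on D(V)={1,2,3,4,5,6} D(X)={1,2,3,4,5,6} D(Z)={1,2,3,5,6}: V {1,2,3,4,5,6}->{1,2,3,4,5}; X {1,2,3,4,5,6}->{1,2,3,4,5}; Z {1,2,3,5,6}->{2,3,5,6}
Constraint 2 (Z < X) on D(Z)={2,3,5,6} D(X)={1,2,3,4,5}: Z {2,3,5,6}->{2,3}; X {1,2,3,4,5}->{3,4,5}
So after constraint 2: D(Z)={2,3}, size = 2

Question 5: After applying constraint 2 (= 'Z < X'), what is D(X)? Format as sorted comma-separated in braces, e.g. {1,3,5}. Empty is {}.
Constraint 1 (V + X = Z) on D(V)={1,2,3,4,5,6} D(X)={1,2,3,4,5,6} D(Z)={1,2,3,5,6}: V {1,2,3,4,5,6}->{1,2,3,4,5}; X {1,2,3,4,5,6}->{1,2,3,4,5}; Z {1,2,3,5,6}->{2,3,5,6}
Constraint 2 (Z < X) on D(Z)={2,3,5,6} D(X)={1,2,3,4,5}: Z {2,3,5,6}->{2,3}; X {1,2,3,4,5}->{3,4,5}
So after constraint 2: D(X) = {3,4,5}

Answer: {3,4,5}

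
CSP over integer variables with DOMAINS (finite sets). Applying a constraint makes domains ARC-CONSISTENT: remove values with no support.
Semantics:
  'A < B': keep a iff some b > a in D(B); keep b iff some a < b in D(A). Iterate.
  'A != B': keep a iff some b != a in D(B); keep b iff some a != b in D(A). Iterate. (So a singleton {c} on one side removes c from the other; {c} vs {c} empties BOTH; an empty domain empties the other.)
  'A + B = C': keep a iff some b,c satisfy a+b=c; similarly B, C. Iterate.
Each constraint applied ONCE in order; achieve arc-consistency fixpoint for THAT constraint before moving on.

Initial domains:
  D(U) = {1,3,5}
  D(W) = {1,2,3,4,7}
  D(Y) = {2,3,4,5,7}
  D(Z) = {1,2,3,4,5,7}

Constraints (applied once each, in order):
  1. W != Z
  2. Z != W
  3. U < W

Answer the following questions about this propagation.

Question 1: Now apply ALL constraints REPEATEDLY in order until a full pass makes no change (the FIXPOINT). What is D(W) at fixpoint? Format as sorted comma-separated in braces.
pass 0 (initial): D(W)={1,2,3,4,7}
pass 1: W {1,2,3,4,7}->{2,3,4,7}
pass 2: no change
Fixpoint after 2 passes: D(W) = {2,3,4,7}

Answer: {2,3,4,7}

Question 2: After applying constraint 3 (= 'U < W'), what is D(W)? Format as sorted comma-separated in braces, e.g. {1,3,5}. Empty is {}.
Constraint 1 (W != Z) on D(W)={1,2,3,4,7} D(Z)={1,2,3,4,5,7}: no change
Constraint 2 (Z != W) on D(Z)={1,2,3,4,5,7} D(W)={1,2,3,4,7}: no change
Constraint 3 (U < W) on D(U)={1,3,5} D(W)={1,2,3,4,7}: W {1,2,3,4,7}->{2,3,4,7}
So after constraint 3: D(W) = {2,3,4,7}

Answer: {2,3,4,7}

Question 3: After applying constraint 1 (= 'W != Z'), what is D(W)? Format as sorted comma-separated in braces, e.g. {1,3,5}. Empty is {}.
Constraint 1 (W != Z) on D(W)={1,2,3,4,7} D(Z)={1,2,3,4,5,7}: no change
So after constraint 1: D(W) = {1,2,3,4,7}

Answer: {1,2,3,4,7}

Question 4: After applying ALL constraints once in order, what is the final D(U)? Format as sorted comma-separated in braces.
Constraint 1 (W != Z) on D(W)={1,2,3,4,7} D(Z)={1,2,3,4,5,7}: no change
Constraint 2 (Z != W) on D(Z)={1,2,3,4,5,7} D(W)={1,2,3,4,7}: no change
Constraint 3 (U < W) on D(U)={1,3,5} D(W)={1,2,3,4,7}: W {1,2,3,4,7}->{2,3,4,7}
So after all 3 constraints: D(U) = {1,3,5}

Answer: {1,3,5}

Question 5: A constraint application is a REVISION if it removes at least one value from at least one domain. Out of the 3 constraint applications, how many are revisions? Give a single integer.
Constraint 1 (W != Z) on D(W)={1,2,3,4,7} D(Z)={1,2,3,4,5,7}: no change => not a revision
Constraint 2 (Z != W) on D(Z)={1,2,3,4,5,7} D(W)={1,2,3,4,7}: no change => not a revision
Constraint 3 (U < W) on D(U)={1,3,5} D(W)={1,2,3,4,7}: W {1,2,3,4,7}->{2,3,4,7} => REVISION
Total revisions = 1

Answer: 1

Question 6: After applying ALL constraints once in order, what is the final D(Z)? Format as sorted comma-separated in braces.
Constraint 1 (W != Z) on D(W)={1,2,3,4,7} D(Z)={1,2,3,4,5,7}: no change
Constraint 2 (Z != W) on D(Z)={1,2,3,4,5,7} D(W)={1,2,3,4,7}: no change
Constraint 3 (U < W) on D(U)={1,3,5} D(W)={1,2,3,4,7}: W {1,2,3,4,7}->{2,3,4,7}
So after all 3 constraints: D(Z) = {1,2,3,4,5,7}

Answer: {1,2,3,4,5,7}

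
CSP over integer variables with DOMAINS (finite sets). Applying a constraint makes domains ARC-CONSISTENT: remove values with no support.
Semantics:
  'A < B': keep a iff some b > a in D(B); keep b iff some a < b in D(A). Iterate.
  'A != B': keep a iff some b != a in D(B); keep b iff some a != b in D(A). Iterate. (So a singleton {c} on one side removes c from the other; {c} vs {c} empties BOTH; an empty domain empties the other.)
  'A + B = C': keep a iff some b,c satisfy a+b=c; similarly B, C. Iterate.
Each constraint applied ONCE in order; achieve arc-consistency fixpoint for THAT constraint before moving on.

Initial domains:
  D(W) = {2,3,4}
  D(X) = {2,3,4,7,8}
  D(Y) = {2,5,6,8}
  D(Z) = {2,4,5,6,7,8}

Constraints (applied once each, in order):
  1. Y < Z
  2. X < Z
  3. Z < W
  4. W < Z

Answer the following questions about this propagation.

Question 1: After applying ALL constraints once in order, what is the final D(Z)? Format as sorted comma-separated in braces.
Constraint 1 (Y < Z) on D(Y)={2,5,6,8} D(Z)={2,4,5,6,7,8}: Y {2,5,6,8}->{2,5,6}; Z {2,4,5,6,7,8}->{4,5,6,7,8}
Constraint 2 (X < Z) on D(X)={2,3,4,7,8} D(Z)={4,5,6,7,8}: X {2,3,4,7,8}->{2,3,4,7}
Constraint 3 (Z < W) on D(Z)={4,5,6,7,8} D(W)={2,3,4}: Z {4,5,6,7,8}->{}; W {2,3,4}->{}
Constraint 4 (W < Z) on D(W)={} D(Z)={}: no change
So after all 4 constraints: D(Z) = {}

Answer: {}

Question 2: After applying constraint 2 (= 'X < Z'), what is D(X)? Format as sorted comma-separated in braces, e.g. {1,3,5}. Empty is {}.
Constraint 1 (Y < Z) on D(Y)={2,5,6,8} D(Z)={2,4,5,6,7,8}: Y {2,5,6,8}->{2,5,6}; Z {2,4,5,6,7,8}->{4,5,6,7,8}
Constraint 2 (X < Z) on D(X)={2,3,4,7,8} D(Z)={4,5,6,7,8}: X {2,3,4,7,8}->{2,3,4,7}
So after constraint 2: D(X) = {2,3,4,7}

Answer: {2,3,4,7}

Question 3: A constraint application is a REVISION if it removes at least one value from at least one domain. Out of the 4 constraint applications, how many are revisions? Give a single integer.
Constraint 1 (Y < Z) on D(Y)={2,5,6,8} D(Z)={2,4,5,6,7,8}: Y {2,5,6,8}->{2,5,6}; Z {2,4,5,6,7,8}->{4,5,6,7,8} => REVISION
Constraint 2 (X < Z) on D(X)={2,3,4,7,8} D(Z)={4,5,6,7,8}: X {2,3,4,7,8}->{2,3,4,7} => REVISION
Constraint 3 (Z < W) on D(Z)={4,5,6,7,8} D(W)={2,3,4}: Z {4,5,6,7,8}->{}; W {2,3,4}->{} => REVISION
Constraint 4 (W < Z) on D(W)={} D(Z)={}: no change => not a revision
Total revisions = 3

Answer: 3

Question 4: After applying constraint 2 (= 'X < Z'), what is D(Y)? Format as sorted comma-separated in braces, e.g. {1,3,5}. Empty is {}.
Answer: {2,5,6}

Derivation:
Constraint 1 (Y < Z) on D(Y)={2,5,6,8} D(Z)={2,4,5,6,7,8}: Y {2,5,6,8}->{2,5,6}; Z {2,4,5,6,7,8}->{4,5,6,7,8}
Constraint 2 (X < Z) on D(X)={2,3,4,7,8} D(Z)={4,5,6,7,8}: X {2,3,4,7,8}->{2,3,4,7}
So after constraint 2: D(Y) = {2,5,6}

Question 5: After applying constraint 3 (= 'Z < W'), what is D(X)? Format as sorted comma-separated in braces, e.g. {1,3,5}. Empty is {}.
Answer: {2,3,4,7}

Derivation:
Constraint 1 (Y < Z) on D(Y)={2,5,6,8} D(Z)={2,4,5,6,7,8}: Y {2,5,6,8}->{2,5,6}; Z {2,4,5,6,7,8}->{4,5,6,7,8}
Constraint 2 (X < Z) on D(X)={2,3,4,7,8} D(Z)={4,5,6,7,8}: X {2,3,4,7,8}->{2,3,4,7}
Constraint 3 (Z < W) on D(Z)={4,5,6,7,8} D(W)={2,3,4}: Z {4,5,6,7,8}->{}; W {2,3,4}->{}
So after constraint 3: D(X) = {2,3,4,7}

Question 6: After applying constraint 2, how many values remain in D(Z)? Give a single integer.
Constraint 1 (Y < Z) on D(Y)={2,5,6,8} D(Z)={2,4,5,6,7,8}: Y {2,5,6,8}->{2,5,6}; Z {2,4,5,6,7,8}->{4,5,6,7,8}
Constraint 2 (X < Z) on D(X)={2,3,4,7,8} D(Z)={4,5,6,7,8}: X {2,3,4,7,8}->{2,3,4,7}
So after constraint 2: D(Z)={4,5,6,7,8}, size = 5

Answer: 5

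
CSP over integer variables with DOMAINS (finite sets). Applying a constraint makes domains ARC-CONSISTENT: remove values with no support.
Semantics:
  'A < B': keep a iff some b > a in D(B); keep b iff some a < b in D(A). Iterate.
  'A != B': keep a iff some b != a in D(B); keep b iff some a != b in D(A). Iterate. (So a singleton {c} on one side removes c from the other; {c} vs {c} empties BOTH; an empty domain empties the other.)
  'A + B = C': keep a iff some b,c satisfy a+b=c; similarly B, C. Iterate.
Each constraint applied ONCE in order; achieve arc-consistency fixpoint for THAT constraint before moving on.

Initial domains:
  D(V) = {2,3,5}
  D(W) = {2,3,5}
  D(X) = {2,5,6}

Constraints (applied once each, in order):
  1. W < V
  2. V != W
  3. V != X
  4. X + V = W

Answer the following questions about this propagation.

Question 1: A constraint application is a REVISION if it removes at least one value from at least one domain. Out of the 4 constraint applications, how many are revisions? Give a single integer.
Constraint 1 (W < V) on D(W)={2,3,5} D(V)={2,3,5}: W {2,3,5}->{2,3}; V {2,3,5}->{3,5} => REVISION
Constraint 2 (V != W) on D(V)={3,5} D(W)={2,3}: no change => not a revision
Constraint 3 (V != X) on D(V)={3,5} D(X)={2,5,6}: no change => not a revision
Constraint 4 (X + V = W) on D(X)={2,5,6} D(V)={3,5} D(W)={2,3}: X {2,5,6}->{}; V {3,5}->{}; W {2,3}->{} => REVISION
Total revisions = 2

Answer: 2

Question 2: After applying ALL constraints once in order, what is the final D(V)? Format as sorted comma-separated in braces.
Answer: {}

Derivation:
Constraint 1 (W < V) on D(W)={2,3,5} D(V)={2,3,5}: W {2,3,5}->{2,3}; V {2,3,5}->{3,5}
Constraint 2 (V != W) on D(V)={3,5} D(W)={2,3}: no change
Constraint 3 (V != X) on D(V)={3,5} D(X)={2,5,6}: no change
Constraint 4 (X + V = W) on D(X)={2,5,6} D(V)={3,5} D(W)={2,3}: X {2,5,6}->{}; V {3,5}->{}; W {2,3}->{}
So after all 4 constraints: D(V) = {}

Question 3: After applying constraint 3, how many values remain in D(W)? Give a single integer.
Constraint 1 (W < V) on D(W)={2,3,5} D(V)={2,3,5}: W {2,3,5}->{2,3}; V {2,3,5}->{3,5}
Constraint 2 (V != W) on D(V)={3,5} D(W)={2,3}: no change
Constraint 3 (V != X) on D(V)={3,5} D(X)={2,5,6}: no change
So after constraint 3: D(W)={2,3}, size = 2

Answer: 2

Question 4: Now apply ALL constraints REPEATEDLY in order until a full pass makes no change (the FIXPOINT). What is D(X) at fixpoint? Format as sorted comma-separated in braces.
Answer: {}

Derivation:
pass 0 (initial): D(X)={2,5,6}
pass 1: V {2,3,5}->{}; W {2,3,5}->{}; X {2,5,6}->{}
pass 2: no change
Fixpoint after 2 passes: D(X) = {}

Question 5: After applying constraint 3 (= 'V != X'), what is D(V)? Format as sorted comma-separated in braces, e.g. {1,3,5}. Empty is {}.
Constraint 1 (W < V) on D(W)={2,3,5} D(V)={2,3,5}: W {2,3,5}->{2,3}; V {2,3,5}->{3,5}
Constraint 2 (V != W) on D(V)={3,5} D(W)={2,3}: no change
Constraint 3 (V != X) on D(V)={3,5} D(X)={2,5,6}: no change
So after constraint 3: D(V) = {3,5}

Answer: {3,5}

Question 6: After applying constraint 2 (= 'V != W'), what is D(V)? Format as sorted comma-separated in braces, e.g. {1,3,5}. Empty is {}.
Answer: {3,5}

Derivation:
Constraint 1 (W < V) on D(W)={2,3,5} D(V)={2,3,5}: W {2,3,5}->{2,3}; V {2,3,5}->{3,5}
Constraint 2 (V != W) on D(V)={3,5} D(W)={2,3}: no change
So after constraint 2: D(V) = {3,5}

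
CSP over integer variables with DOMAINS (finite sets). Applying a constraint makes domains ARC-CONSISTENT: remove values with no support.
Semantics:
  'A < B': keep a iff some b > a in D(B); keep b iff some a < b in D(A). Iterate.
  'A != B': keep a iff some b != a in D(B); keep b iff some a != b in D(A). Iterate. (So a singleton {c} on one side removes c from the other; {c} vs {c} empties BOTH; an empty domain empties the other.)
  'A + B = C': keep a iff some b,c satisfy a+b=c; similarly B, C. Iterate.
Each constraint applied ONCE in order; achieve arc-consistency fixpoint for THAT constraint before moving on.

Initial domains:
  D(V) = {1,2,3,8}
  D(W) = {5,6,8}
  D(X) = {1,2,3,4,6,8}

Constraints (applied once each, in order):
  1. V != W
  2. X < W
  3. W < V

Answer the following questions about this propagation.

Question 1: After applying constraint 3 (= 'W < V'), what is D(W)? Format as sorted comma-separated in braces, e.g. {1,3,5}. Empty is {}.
Constraint 1 (V != W) on D(V)={1,2,3,8} D(W)={5,6,8}: no change
Constraint 2 (X < W) on D(X)={1,2,3,4,6,8} D(W)={5,6,8}: X {1,2,3,4,6,8}->{1,2,3,4,6}
Constraint 3 (W < V) on D(W)={5,6,8} D(V)={1,2,3,8}: W {5,6,8}->{5,6}; V {1,2,3,8}->{8}
So after constraint 3: D(W) = {5,6}

Answer: {5,6}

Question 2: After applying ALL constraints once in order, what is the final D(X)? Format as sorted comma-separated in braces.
Answer: {1,2,3,4,6}

Derivation:
Constraint 1 (V != W) on D(V)={1,2,3,8} D(W)={5,6,8}: no change
Constraint 2 (X < W) on D(X)={1,2,3,4,6,8} D(W)={5,6,8}: X {1,2,3,4,6,8}->{1,2,3,4,6}
Constraint 3 (W < V) on D(W)={5,6,8} D(V)={1,2,3,8}: W {5,6,8}->{5,6}; V {1,2,3,8}->{8}
So after all 3 constraints: D(X) = {1,2,3,4,6}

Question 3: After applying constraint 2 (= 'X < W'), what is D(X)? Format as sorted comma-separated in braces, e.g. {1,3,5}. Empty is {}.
Constraint 1 (V != W) on D(V)={1,2,3,8} D(W)={5,6,8}: no change
Constraint 2 (X < W) on D(X)={1,2,3,4,6,8} D(W)={5,6,8}: X {1,2,3,4,6,8}->{1,2,3,4,6}
So after constraint 2: D(X) = {1,2,3,4,6}

Answer: {1,2,3,4,6}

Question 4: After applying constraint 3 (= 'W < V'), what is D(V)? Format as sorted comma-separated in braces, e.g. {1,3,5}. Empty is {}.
Answer: {8}

Derivation:
Constraint 1 (V != W) on D(V)={1,2,3,8} D(W)={5,6,8}: no change
Constraint 2 (X < W) on D(X)={1,2,3,4,6,8} D(W)={5,6,8}: X {1,2,3,4,6,8}->{1,2,3,4,6}
Constraint 3 (W < V) on D(W)={5,6,8} D(V)={1,2,3,8}: W {5,6,8}->{5,6}; V {1,2,3,8}->{8}
So after constraint 3: D(V) = {8}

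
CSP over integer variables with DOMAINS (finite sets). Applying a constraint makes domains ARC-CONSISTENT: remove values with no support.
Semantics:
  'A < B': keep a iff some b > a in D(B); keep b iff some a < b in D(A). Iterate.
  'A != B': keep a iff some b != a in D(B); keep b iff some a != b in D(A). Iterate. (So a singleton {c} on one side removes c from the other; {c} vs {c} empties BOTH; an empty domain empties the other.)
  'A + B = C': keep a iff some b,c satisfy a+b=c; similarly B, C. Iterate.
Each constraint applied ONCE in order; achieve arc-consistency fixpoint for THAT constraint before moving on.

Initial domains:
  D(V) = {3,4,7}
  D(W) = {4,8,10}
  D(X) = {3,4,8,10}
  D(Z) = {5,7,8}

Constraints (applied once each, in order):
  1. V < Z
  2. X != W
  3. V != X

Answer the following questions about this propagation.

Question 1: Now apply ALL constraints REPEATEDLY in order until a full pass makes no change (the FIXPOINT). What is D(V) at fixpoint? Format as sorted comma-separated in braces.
Answer: {3,4,7}

Derivation:
pass 0 (initial): D(V)={3,4,7}
pass 1: no change
Fixpoint after 1 passes: D(V) = {3,4,7}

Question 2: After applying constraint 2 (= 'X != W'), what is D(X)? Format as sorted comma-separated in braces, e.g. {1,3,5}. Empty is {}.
Constraint 1 (V < Z) on D(V)={3,4,7} D(Z)={5,7,8}: no change
Constraint 2 (X != W) on D(X)={3,4,8,10} D(W)={4,8,10}: no change
So after constraint 2: D(X) = {3,4,8,10}

Answer: {3,4,8,10}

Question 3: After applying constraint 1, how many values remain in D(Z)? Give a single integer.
Constraint 1 (V < Z) on D(V)={3,4,7} D(Z)={5,7,8}: no change
So after constraint 1: D(Z)={5,7,8}, size = 3

Answer: 3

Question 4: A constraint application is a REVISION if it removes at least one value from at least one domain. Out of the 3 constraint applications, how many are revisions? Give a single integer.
Constraint 1 (V < Z) on D(V)={3,4,7} D(Z)={5,7,8}: no change => not a revision
Constraint 2 (X != W) on D(X)={3,4,8,10} D(W)={4,8,10}: no change => not a revision
Constraint 3 (V != X) on D(V)={3,4,7} D(X)={3,4,8,10}: no change => not a revision
Total revisions = 0

Answer: 0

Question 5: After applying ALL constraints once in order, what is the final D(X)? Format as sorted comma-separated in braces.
Constraint 1 (V < Z) on D(V)={3,4,7} D(Z)={5,7,8}: no change
Constraint 2 (X != W) on D(X)={3,4,8,10} D(W)={4,8,10}: no change
Constraint 3 (V != X) on D(V)={3,4,7} D(X)={3,4,8,10}: no change
So after all 3 constraints: D(X) = {3,4,8,10}

Answer: {3,4,8,10}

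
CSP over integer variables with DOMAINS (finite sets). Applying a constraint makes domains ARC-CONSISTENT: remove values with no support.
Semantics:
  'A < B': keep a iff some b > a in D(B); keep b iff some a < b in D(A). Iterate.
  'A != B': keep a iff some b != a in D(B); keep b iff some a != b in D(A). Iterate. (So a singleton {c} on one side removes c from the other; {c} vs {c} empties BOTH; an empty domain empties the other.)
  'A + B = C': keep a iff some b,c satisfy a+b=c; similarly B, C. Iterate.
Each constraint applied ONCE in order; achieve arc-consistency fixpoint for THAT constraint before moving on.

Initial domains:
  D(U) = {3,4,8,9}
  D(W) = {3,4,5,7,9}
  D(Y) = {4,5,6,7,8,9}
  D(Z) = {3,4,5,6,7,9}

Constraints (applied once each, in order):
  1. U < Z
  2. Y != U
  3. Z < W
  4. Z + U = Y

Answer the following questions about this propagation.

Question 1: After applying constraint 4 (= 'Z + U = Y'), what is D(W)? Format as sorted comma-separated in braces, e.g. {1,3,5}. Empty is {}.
Answer: {5,7,9}

Derivation:
Constraint 1 (U < Z) on D(U)={3,4,8,9} D(Z)={3,4,5,6,7,9}: U {3,4,8,9}->{3,4,8}; Z {3,4,5,6,7,9}->{4,5,6,7,9}
Constraint 2 (Y != U) on D(Y)={4,5,6,7,8,9} D(U)={3,4,8}: no change
Constraint 3 (Z < W) on D(Z)={4,5,6,7,9} D(W)={3,4,5,7,9}: Z {4,5,6,7,9}->{4,5,6,7}; W {3,4,5,7,9}->{5,7,9}
Constraint 4 (Z + U = Y) on D(Z)={4,5,6,7} D(U)={3,4,8} D(Y)={4,5,6,7,8,9}: Z {4,5,6,7}->{4,5,6}; U {3,4,8}->{3,4}; Y {4,5,6,7,8,9}->{7,8,9}
So after constraint 4: D(W) = {5,7,9}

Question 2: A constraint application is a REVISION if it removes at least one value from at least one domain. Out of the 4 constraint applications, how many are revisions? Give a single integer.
Constraint 1 (U < Z) on D(U)={3,4,8,9} D(Z)={3,4,5,6,7,9}: U {3,4,8,9}->{3,4,8}; Z {3,4,5,6,7,9}->{4,5,6,7,9} => REVISION
Constraint 2 (Y != U) on D(Y)={4,5,6,7,8,9} D(U)={3,4,8}: no change => not a revision
Constraint 3 (Z < W) on D(Z)={4,5,6,7,9} D(W)={3,4,5,7,9}: Z {4,5,6,7,9}->{4,5,6,7}; W {3,4,5,7,9}->{5,7,9} => REVISION
Constraint 4 (Z + U = Y) on D(Z)={4,5,6,7} D(U)={3,4,8} D(Y)={4,5,6,7,8,9}: Z {4,5,6,7}->{4,5,6}; U {3,4,8}->{3,4}; Y {4,5,6,7,8,9}->{7,8,9} => REVISION
Total revisions = 3

Answer: 3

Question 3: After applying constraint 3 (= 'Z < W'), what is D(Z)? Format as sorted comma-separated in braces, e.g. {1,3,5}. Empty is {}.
Answer: {4,5,6,7}

Derivation:
Constraint 1 (U < Z) on D(U)={3,4,8,9} D(Z)={3,4,5,6,7,9}: U {3,4,8,9}->{3,4,8}; Z {3,4,5,6,7,9}->{4,5,6,7,9}
Constraint 2 (Y != U) on D(Y)={4,5,6,7,8,9} D(U)={3,4,8}: no change
Constraint 3 (Z < W) on D(Z)={4,5,6,7,9} D(W)={3,4,5,7,9}: Z {4,5,6,7,9}->{4,5,6,7}; W {3,4,5,7,9}->{5,7,9}
So after constraint 3: D(Z) = {4,5,6,7}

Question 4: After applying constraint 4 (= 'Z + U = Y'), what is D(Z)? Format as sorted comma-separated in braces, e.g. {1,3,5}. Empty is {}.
Constraint 1 (U < Z) on D(U)={3,4,8,9} D(Z)={3,4,5,6,7,9}: U {3,4,8,9}->{3,4,8}; Z {3,4,5,6,7,9}->{4,5,6,7,9}
Constraint 2 (Y != U) on D(Y)={4,5,6,7,8,9} D(U)={3,4,8}: no change
Constraint 3 (Z < W) on D(Z)={4,5,6,7,9} D(W)={3,4,5,7,9}: Z {4,5,6,7,9}->{4,5,6,7}; W {3,4,5,7,9}->{5,7,9}
Constraint 4 (Z + U = Y) on D(Z)={4,5,6,7} D(U)={3,4,8} D(Y)={4,5,6,7,8,9}: Z {4,5,6,7}->{4,5,6}; U {3,4,8}->{3,4}; Y {4,5,6,7,8,9}->{7,8,9}
So after constraint 4: D(Z) = {4,5,6}

Answer: {4,5,6}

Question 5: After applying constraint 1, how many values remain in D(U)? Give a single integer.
Answer: 3

Derivation:
Constraint 1 (U < Z) on D(U)={3,4,8,9} D(Z)={3,4,5,6,7,9}: U {3,4,8,9}->{3,4,8}; Z {3,4,5,6,7,9}->{4,5,6,7,9}
So after constraint 1: D(U)={3,4,8}, size = 3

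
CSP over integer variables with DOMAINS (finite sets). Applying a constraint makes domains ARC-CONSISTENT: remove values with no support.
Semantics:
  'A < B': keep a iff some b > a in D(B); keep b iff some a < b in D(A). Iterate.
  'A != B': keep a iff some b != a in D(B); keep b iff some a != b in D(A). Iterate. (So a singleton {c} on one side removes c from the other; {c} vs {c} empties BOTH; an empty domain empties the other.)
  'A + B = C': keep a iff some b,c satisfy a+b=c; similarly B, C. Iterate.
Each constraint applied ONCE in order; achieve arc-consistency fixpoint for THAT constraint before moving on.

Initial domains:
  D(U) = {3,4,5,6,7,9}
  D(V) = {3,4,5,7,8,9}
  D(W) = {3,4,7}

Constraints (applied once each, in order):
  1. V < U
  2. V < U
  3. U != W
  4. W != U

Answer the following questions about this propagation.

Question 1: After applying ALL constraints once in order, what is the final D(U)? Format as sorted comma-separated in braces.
Answer: {4,5,6,7,9}

Derivation:
Constraint 1 (V < U) on D(V)={3,4,5,7,8,9} D(U)={3,4,5,6,7,9}: V {3,4,5,7,8,9}->{3,4,5,7,8}; U {3,4,5,6,7,9}->{4,5,6,7,9}
Constraint 2 (V < U) on D(V)={3,4,5,7,8} D(U)={4,5,6,7,9}: no change
Constraint 3 (U != W) on D(U)={4,5,6,7,9} D(W)={3,4,7}: no change
Constraint 4 (W != U) on D(W)={3,4,7} D(U)={4,5,6,7,9}: no change
So after all 4 constraints: D(U) = {4,5,6,7,9}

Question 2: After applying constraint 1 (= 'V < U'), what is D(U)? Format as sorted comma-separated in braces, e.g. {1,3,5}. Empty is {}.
Constraint 1 (V < U) on D(V)={3,4,5,7,8,9} D(U)={3,4,5,6,7,9}: V {3,4,5,7,8,9}->{3,4,5,7,8}; U {3,4,5,6,7,9}->{4,5,6,7,9}
So after constraint 1: D(U) = {4,5,6,7,9}

Answer: {4,5,6,7,9}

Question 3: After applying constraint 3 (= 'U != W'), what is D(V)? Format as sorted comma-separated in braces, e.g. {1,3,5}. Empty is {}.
Constraint 1 (V < U) on D(V)={3,4,5,7,8,9} D(U)={3,4,5,6,7,9}: V {3,4,5,7,8,9}->{3,4,5,7,8}; U {3,4,5,6,7,9}->{4,5,6,7,9}
Constraint 2 (V < U) on D(V)={3,4,5,7,8} D(U)={4,5,6,7,9}: no change
Constraint 3 (U != W) on D(U)={4,5,6,7,9} D(W)={3,4,7}: no change
So after constraint 3: D(V) = {3,4,5,7,8}

Answer: {3,4,5,7,8}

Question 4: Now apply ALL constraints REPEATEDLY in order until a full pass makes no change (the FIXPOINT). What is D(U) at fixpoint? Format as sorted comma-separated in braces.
Answer: {4,5,6,7,9}

Derivation:
pass 0 (initial): D(U)={3,4,5,6,7,9}
pass 1: U {3,4,5,6,7,9}->{4,5,6,7,9}; V {3,4,5,7,8,9}->{3,4,5,7,8}
pass 2: no change
Fixpoint after 2 passes: D(U) = {4,5,6,7,9}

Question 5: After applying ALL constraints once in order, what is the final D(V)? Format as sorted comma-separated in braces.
Answer: {3,4,5,7,8}

Derivation:
Constraint 1 (V < U) on D(V)={3,4,5,7,8,9} D(U)={3,4,5,6,7,9}: V {3,4,5,7,8,9}->{3,4,5,7,8}; U {3,4,5,6,7,9}->{4,5,6,7,9}
Constraint 2 (V < U) on D(V)={3,4,5,7,8} D(U)={4,5,6,7,9}: no change
Constraint 3 (U != W) on D(U)={4,5,6,7,9} D(W)={3,4,7}: no change
Constraint 4 (W != U) on D(W)={3,4,7} D(U)={4,5,6,7,9}: no change
So after all 4 constraints: D(V) = {3,4,5,7,8}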